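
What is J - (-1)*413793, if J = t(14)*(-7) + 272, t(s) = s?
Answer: 413967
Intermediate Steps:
J = 174 (J = 14*(-7) + 272 = -98 + 272 = 174)
J - (-1)*413793 = 174 - (-1)*413793 = 174 - 1*(-413793) = 174 + 413793 = 413967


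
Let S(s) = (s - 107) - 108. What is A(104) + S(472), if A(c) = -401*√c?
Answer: 257 - 802*√26 ≈ -3832.4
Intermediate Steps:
S(s) = -215 + s (S(s) = (-107 + s) - 108 = -215 + s)
A(104) + S(472) = -802*√26 + (-215 + 472) = -802*√26 + 257 = 257 - 802*√26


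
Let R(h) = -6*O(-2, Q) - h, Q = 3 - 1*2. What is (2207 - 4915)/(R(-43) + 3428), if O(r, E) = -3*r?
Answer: -2708/3435 ≈ -0.78835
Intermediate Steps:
Q = 1 (Q = 3 - 2 = 1)
R(h) = -36 - h (R(h) = -(-18)*(-2) - h = -6*6 - h = -36 - h)
(2207 - 4915)/(R(-43) + 3428) = (2207 - 4915)/((-36 - 1*(-43)) + 3428) = -2708/((-36 + 43) + 3428) = -2708/(7 + 3428) = -2708/3435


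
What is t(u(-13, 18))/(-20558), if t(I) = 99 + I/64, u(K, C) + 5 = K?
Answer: -3159/657856 ≈ -0.0048020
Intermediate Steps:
u(K, C) = -5 + K
t(I) = 99 + I/64 (t(I) = 99 + I*(1/64) = 99 + I/64)
t(u(-13, 18))/(-20558) = (99 + (-5 - 13)/64)/(-20558) = (99 + (1/64)*(-18))*(-1/20558) = (99 - 9/32)*(-1/20558) = (3159/32)*(-1/20558) = -3159/657856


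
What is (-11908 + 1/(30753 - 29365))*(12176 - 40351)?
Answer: 465684937025/1388 ≈ 3.3551e+8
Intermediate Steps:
(-11908 + 1/(30753 - 29365))*(12176 - 40351) = (-11908 + 1/1388)*(-28175) = -16528303/1388*(-28175) = 465684937025/1388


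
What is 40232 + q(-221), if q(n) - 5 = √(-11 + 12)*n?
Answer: 40016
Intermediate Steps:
q(n) = 5 + n (q(n) = 5 + √(-11 + 12)*n = 5 + √1*n = 5 + 1*n = 5 + n)
40232 + q(-221) = 40232 + (5 - 221) = 40232 - 216 = 40016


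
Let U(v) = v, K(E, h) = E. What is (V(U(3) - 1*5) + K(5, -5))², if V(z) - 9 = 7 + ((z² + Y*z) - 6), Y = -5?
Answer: 841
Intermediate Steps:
V(z) = 10 + z² - 5*z (V(z) = 9 + (7 + ((z² - 5*z) - 6)) = 9 + (7 + (-6 + z² - 5*z)) = 9 + (1 + z² - 5*z) = 10 + z² - 5*z)
(V(U(3) - 1*5) + K(5, -5))² = ((10 + (3 - 1*5)² - 5*(3 - 1*5)) + 5)² = ((10 + (3 - 5)² - 5*(3 - 5)) + 5)² = ((10 + (-2)² - 5*(-2)) + 5)² = ((10 + 4 + 10) + 5)² = (24 + 5)² = 29² = 841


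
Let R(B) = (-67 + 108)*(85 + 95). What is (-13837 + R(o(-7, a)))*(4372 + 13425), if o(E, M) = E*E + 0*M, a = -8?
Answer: -114915229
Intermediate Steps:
o(E, M) = E² (o(E, M) = E² + 0 = E²)
R(B) = 7380 (R(B) = 41*180 = 7380)
(-13837 + R(o(-7, a)))*(4372 + 13425) = (-13837 + 7380)*(4372 + 13425) = -6457*17797 = -114915229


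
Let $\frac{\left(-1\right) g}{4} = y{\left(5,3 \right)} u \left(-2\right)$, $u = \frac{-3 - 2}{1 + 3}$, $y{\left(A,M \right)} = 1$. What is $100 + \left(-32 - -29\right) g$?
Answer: $130$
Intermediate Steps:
$u = - \frac{5}{4} \approx -1.25$
$g = -10$ ($g = - 4 \cdot 1 \left(- \frac{5}{4}\right) \left(-2\right) = - 4 \left(\left(- \frac{5}{4}\right) \left(-2\right)\right) = \left(-4\right) \frac{5}{2} = -10$)
$100 + \left(-32 - -29\right) g = 100 + \left(-32 - -29\right) \left(-10\right) = 100 + \left(-32 + 29\right) \left(-10\right) = 100 - -30 = 100 + 30 = 130$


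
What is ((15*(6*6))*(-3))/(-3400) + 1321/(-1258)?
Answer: -1804/3145 ≈ -0.57361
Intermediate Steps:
((15*(6*6))*(-3))/(-3400) + 1321/(-1258) = ((15*36)*(-3))*(-1/3400) + 1321*(-1/1258) = (540*(-3))*(-1/3400) - 1321/1258 = -1620*(-1/3400) - 1321/1258 = 81/170 - 1321/1258 = -1804/3145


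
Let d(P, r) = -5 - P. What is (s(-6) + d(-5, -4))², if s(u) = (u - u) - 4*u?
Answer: 576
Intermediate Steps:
s(u) = -4*u (s(u) = 0 - 4*u = -4*u)
(s(-6) + d(-5, -4))² = (-4*(-6) + (-5 - 1*(-5)))² = (24 + (-5 + 5))² = (24 + 0)² = 24² = 576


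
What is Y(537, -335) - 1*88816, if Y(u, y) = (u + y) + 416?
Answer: -88198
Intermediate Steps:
Y(u, y) = 416 + u + y
Y(537, -335) - 1*88816 = (416 + 537 - 335) - 1*88816 = 618 - 88816 = -88198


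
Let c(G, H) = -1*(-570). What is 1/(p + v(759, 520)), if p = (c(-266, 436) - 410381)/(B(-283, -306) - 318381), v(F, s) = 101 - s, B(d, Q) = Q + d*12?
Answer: -322083/134542966 ≈ -0.0023939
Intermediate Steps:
B(d, Q) = Q + 12*d
c(G, H) = 570
p = 409811/322083 (p = (570 - 410381)/((-306 + 12*(-283)) - 318381) = -409811/((-306 - 3396) - 318381) = -409811/(-3702 - 318381) = -409811/(-322083) = -409811*(-1/322083) = 409811/322083 ≈ 1.2724)
1/(p + v(759, 520)) = 1/(409811/322083 + (101 - 1*520)) = 1/(409811/322083 + (101 - 520)) = 1/(409811/322083 - 419) = 1/(-134542966/322083) = -322083/134542966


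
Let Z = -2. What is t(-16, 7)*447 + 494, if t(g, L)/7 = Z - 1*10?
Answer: -37054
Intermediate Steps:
t(g, L) = -84 (t(g, L) = 7*(-2 - 1*10) = 7*(-2 - 10) = 7*(-12) = -84)
t(-16, 7)*447 + 494 = -84*447 + 494 = -37548 + 494 = -37054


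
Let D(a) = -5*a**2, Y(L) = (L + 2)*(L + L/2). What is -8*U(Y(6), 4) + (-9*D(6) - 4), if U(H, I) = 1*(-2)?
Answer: 1632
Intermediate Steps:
Y(L) = 3*L*(2 + L)/2 (Y(L) = (2 + L)*(L + L*(1/2)) = (2 + L)*(L + L/2) = (2 + L)*(3*L/2) = 3*L*(2 + L)/2)
U(H, I) = -2
-8*U(Y(6), 4) + (-9*D(6) - 4) = -8*(-2) + (-(-45)*6**2 - 4) = 16 + (-(-45)*36 - 4) = 16 + (-9*(-180) - 4) = 16 + (1620 - 4) = 16 + 1616 = 1632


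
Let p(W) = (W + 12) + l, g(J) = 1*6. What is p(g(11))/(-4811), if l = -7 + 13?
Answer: -24/4811 ≈ -0.0049886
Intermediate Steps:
l = 6
g(J) = 6
p(W) = 18 + W (p(W) = (W + 12) + 6 = (12 + W) + 6 = 18 + W)
p(g(11))/(-4811) = (18 + 6)/(-4811) = 24*(-1/4811) = -24/4811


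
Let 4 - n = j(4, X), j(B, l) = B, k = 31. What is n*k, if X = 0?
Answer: 0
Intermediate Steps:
n = 0 (n = 4 - 1*4 = 4 - 4 = 0)
n*k = 0*31 = 0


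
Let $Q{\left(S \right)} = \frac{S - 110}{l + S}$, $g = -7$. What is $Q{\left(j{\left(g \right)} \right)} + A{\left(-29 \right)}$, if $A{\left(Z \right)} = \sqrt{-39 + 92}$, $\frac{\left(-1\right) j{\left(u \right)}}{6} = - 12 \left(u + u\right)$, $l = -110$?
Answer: $1 + \sqrt{53} \approx 8.2801$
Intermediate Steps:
$j{\left(u \right)} = 144 u$ ($j{\left(u \right)} = - 6 \left(- 12 \left(u + u\right)\right) = - 6 \left(- 12 \cdot 2 u\right) = - 6 \left(- 24 u\right) = 144 u$)
$Q{\left(S \right)} = 1$ ($Q{\left(S \right)} = \frac{S - 110}{-110 + S} = \frac{-110 + S}{-110 + S} = 1$)
$A{\left(Z \right)} = \sqrt{53}$
$Q{\left(j{\left(g \right)} \right)} + A{\left(-29 \right)} = 1 + \sqrt{53}$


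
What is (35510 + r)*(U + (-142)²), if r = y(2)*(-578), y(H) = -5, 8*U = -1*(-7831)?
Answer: 811886400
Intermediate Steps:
U = 7831/8 (U = (-1*(-7831))/8 = (⅛)*7831 = 7831/8 ≈ 978.88)
r = 2890 (r = -5*(-578) = 2890)
(35510 + r)*(U + (-142)²) = (35510 + 2890)*(7831/8 + (-142)²) = 38400*(7831/8 + 20164) = 38400*(169143/8) = 811886400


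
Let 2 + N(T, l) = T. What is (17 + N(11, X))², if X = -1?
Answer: 676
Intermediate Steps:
N(T, l) = -2 + T
(17 + N(11, X))² = (17 + (-2 + 11))² = (17 + 9)² = 26² = 676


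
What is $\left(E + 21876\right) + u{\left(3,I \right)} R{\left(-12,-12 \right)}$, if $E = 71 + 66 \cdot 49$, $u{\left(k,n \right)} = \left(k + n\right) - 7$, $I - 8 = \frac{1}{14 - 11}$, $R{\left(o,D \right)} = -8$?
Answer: $\frac{75439}{3} \approx 25146.0$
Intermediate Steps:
$I = \frac{25}{3}$ ($I = 8 + \frac{1}{14 - 11} = 8 + \frac{1}{3} = \frac{25}{3} \approx 8.3333$)
$u{\left(k,n \right)} = -7 + k + n$
$E = 3305$ ($E = 71 + 3234 = 3305$)
$\left(E + 21876\right) + u{\left(3,I \right)} R{\left(-12,-12 \right)} = \left(3305 + 21876\right) + \left(-7 + 3 + \frac{25}{3}\right) \left(-8\right) = 25181 + \frac{13}{3} \left(-8\right) = 25181 - \frac{104}{3} = \frac{75439}{3}$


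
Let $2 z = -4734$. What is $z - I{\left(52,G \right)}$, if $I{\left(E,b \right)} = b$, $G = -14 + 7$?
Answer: $-2360$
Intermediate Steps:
$G = -7$
$z = -2367$ ($z = \frac{1}{2} \left(-4734\right) = -2367$)
$z - I{\left(52,G \right)} = -2367 - -7 = -2367 + 7 = -2360$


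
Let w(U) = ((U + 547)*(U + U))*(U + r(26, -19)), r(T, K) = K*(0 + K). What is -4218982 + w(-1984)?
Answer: -9258590950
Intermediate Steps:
r(T, K) = K**2 (r(T, K) = K*K = K**2)
w(U) = 2*U*(361 + U)*(547 + U) (w(U) = ((U + 547)*(U + U))*(U + (-19)**2) = ((547 + U)*(2*U))*(U + 361) = (2*U*(547 + U))*(361 + U) = 2*U*(361 + U)*(547 + U))
-4218982 + w(-1984) = -4218982 + 2*(-1984)*(197467 + (-1984)**2 + 908*(-1984)) = -4218982 + 2*(-1984)*(197467 + 3936256 - 1801472) = -4218982 + 2*(-1984)*2332251 = -4218982 - 9254371968 = -9258590950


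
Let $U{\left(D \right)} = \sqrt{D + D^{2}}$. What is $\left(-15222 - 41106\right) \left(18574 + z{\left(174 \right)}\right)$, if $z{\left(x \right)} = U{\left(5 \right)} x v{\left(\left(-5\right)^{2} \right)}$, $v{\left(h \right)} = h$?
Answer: $-1046236272 - 245026800 \sqrt{30} \approx -2.3883 \cdot 10^{9}$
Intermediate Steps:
$z{\left(x \right)} = 25 x \sqrt{30}$ ($z{\left(x \right)} = \sqrt{5 \left(1 + 5\right)} x \left(-5\right)^{2} = \sqrt{5 \cdot 6} x 25 = \sqrt{30} x 25 = x \sqrt{30} \cdot 25 = 25 x \sqrt{30}$)
$\left(-15222 - 41106\right) \left(18574 + z{\left(174 \right)}\right) = \left(-15222 - 41106\right) \left(18574 + 25 \cdot 174 \sqrt{30}\right) = - 56328 \left(18574 + 4350 \sqrt{30}\right) = -1046236272 - 245026800 \sqrt{30}$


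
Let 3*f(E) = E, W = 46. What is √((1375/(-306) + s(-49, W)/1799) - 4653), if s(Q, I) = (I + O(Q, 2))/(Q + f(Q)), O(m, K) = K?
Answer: I*√7684419093759394/1284486 ≈ 68.246*I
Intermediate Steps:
f(E) = E/3
s(Q, I) = 3*(2 + I)/(4*Q) (s(Q, I) = (I + 2)/(Q + Q/3) = (2 + I)/((4*Q/3)) = (2 + I)*(3/(4*Q)) = 3*(2 + I)/(4*Q))
√((1375/(-306) + s(-49, W)/1799) - 4653) = √((1375/(-306) + ((¾)*(2 + 46)/(-49))/1799) - 4653) = √((1375*(-1/306) + ((¾)*(-1/49)*48)*(1/1799)) - 4653) = √((-1375/306 - 36/49*1/1799) - 4653) = √((-1375/306 - 36/88151) - 4653) = √(-121218641/26974206 - 4653) = √(-125632199159/26974206) = I*√7684419093759394/1284486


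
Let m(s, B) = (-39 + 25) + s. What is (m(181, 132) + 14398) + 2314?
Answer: 16879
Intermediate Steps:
m(s, B) = -14 + s
(m(181, 132) + 14398) + 2314 = ((-14 + 181) + 14398) + 2314 = (167 + 14398) + 2314 = 14565 + 2314 = 16879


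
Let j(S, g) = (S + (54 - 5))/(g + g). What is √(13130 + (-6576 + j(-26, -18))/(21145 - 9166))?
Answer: √62281966571/2178 ≈ 114.58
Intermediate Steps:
j(S, g) = (49 + S)/(2*g) (j(S, g) = (S + 49)/((2*g)) = (49 + S)*(1/(2*g)) = (49 + S)/(2*g))
√(13130 + (-6576 + j(-26, -18))/(21145 - 9166)) = √(13130 + (-6576 + (½)*(49 - 26)/(-18))/(21145 - 9166)) = √(13130 + (-6576 + (½)*(-1/18)*23)/11979) = √(13130 + (-6576 - 23/36)*(1/11979)) = √(13130 - 236759/36*1/11979) = √(13130 - 236759/431244) = √(5661996961/431244) = √62281966571/2178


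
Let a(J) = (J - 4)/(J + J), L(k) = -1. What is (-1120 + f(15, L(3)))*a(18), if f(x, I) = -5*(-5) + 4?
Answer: -7637/18 ≈ -424.28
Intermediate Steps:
a(J) = (-4 + J)/(2*J) (a(J) = (-4 + J)/((2*J)) = (-4 + J)*(1/(2*J)) = (-4 + J)/(2*J))
f(x, I) = 29 (f(x, I) = 25 + 4 = 29)
(-1120 + f(15, L(3)))*a(18) = (-1120 + 29)*((1/2)*(-4 + 18)/18) = -1091*14/(2*18) = -1091*7/18 = -7637/18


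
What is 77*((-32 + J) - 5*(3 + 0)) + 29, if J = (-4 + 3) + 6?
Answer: -3205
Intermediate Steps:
J = 5 (J = -1 + 6 = 5)
77*((-32 + J) - 5*(3 + 0)) + 29 = 77*((-32 + 5) - 5*(3 + 0)) + 29 = 77*(-27 - 5*3) + 29 = 77*(-27 - 15) + 29 = 77*(-42) + 29 = -3234 + 29 = -3205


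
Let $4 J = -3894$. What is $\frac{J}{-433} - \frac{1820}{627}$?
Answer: $- \frac{355351}{542982} \approx -0.65444$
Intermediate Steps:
$J = - \frac{1947}{2}$ ($J = \frac{1}{4} \left(-3894\right) = - \frac{1947}{2} \approx -973.5$)
$\frac{J}{-433} - \frac{1820}{627} = - \frac{1947}{2 \left(-433\right)} - \frac{1820}{627} = \left(- \frac{1947}{2}\right) \left(- \frac{1}{433}\right) - \frac{1820}{627} = \frac{1947}{866} - \frac{1820}{627} = - \frac{355351}{542982}$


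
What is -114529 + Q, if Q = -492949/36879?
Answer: -4224207940/36879 ≈ -1.1454e+5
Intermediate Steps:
Q = -492949/36879 (Q = -492949*1/36879 = -492949/36879 ≈ -13.367)
-114529 + Q = -114529 - 492949/36879 = -4224207940/36879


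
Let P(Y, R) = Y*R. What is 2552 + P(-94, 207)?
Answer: -16906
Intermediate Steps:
P(Y, R) = R*Y
2552 + P(-94, 207) = 2552 + 207*(-94) = 2552 - 19458 = -16906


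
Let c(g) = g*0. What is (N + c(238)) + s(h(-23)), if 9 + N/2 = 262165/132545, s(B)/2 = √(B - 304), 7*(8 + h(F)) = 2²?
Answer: -372296/26509 + 4*I*√3815/7 ≈ -14.044 + 35.295*I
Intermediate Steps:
h(F) = -52/7 (h(F) = -8 + (⅐)*2² = -8 + (⅐)*4 = -8 + 4/7 = -52/7)
c(g) = 0
s(B) = 2*√(-304 + B) (s(B) = 2*√(B - 304) = 2*√(-304 + B))
N = -372296/26509 (N = -18 + 2*(262165/132545) = -18 + 2*(262165*(1/132545)) = -18 + 2*(52433/26509) = -18 + 104866/26509 = -372296/26509 ≈ -14.044)
(N + c(238)) + s(h(-23)) = (-372296/26509 + 0) + 2*√(-304 - 52/7) = -372296/26509 + 2*√(-2180/7) = -372296/26509 + 2*(2*I*√3815/7) = -372296/26509 + 4*I*√3815/7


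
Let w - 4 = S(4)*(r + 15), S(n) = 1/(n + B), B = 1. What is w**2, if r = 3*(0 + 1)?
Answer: 1444/25 ≈ 57.760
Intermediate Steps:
r = 3 (r = 3*1 = 3)
S(n) = 1/(1 + n) (S(n) = 1/(n + 1) = 1/(1 + n))
w = 38/5 (w = 4 + (3 + 15)/(1 + 4) = 4 + 18/5 = 38/5 ≈ 7.6000)
w**2 = (38/5)**2 = 1444/25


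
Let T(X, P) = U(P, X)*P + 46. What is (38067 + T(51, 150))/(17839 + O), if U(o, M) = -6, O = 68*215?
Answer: 37213/32459 ≈ 1.1465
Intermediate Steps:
O = 14620
T(X, P) = 46 - 6*P (T(X, P) = -6*P + 46 = 46 - 6*P)
(38067 + T(51, 150))/(17839 + O) = (38067 + (46 - 6*150))/(17839 + 14620) = (38067 + (46 - 900))/32459 = (38067 - 854)*(1/32459) = 37213*(1/32459) = 37213/32459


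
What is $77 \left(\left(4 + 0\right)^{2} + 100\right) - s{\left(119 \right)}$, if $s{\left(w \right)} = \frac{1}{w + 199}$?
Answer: $\frac{2840375}{318} \approx 8932.0$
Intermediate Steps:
$s{\left(w \right)} = \frac{1}{199 + w}$
$77 \left(\left(4 + 0\right)^{2} + 100\right) - s{\left(119 \right)} = 77 \left(\left(4 + 0\right)^{2} + 100\right) - \frac{1}{199 + 119} = 77 \left(4^{2} + 100\right) - \frac{1}{318} = 77 \left(16 + 100\right) - \frac{1}{318} = 77 \cdot 116 - \frac{1}{318} = 8932 - \frac{1}{318} = \frac{2840375}{318}$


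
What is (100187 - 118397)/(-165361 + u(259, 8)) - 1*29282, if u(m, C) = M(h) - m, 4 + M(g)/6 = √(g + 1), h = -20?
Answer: -40171730429560/1371896771 + 5463*I*√19/1371896771 ≈ -29282.0 + 1.7357e-5*I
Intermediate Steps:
M(g) = -24 + 6*√(1 + g) (M(g) = -24 + 6*√(g + 1) = -24 + 6*√(1 + g))
u(m, C) = -24 - m + 6*I*√19 (u(m, C) = (-24 + 6*√(1 - 20)) - m = (-24 + 6*√(-19)) - m = (-24 + 6*(I*√19)) - m = (-24 + 6*I*√19) - m = -24 - m + 6*I*√19)
(100187 - 118397)/(-165361 + u(259, 8)) - 1*29282 = (100187 - 118397)/(-165361 + (-24 - 1*259 + 6*I*√19)) - 1*29282 = -18210/(-165361 + (-24 - 259 + 6*I*√19)) - 29282 = -18210/(-165361 + (-283 + 6*I*√19)) - 29282 = -18210/(-165644 + 6*I*√19) - 29282 = -29282 - 18210/(-165644 + 6*I*√19)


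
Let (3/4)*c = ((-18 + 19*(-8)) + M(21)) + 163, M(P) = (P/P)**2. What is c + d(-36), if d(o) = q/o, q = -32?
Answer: -64/9 ≈ -7.1111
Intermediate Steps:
M(P) = 1 (M(P) = 1**2 = 1)
d(o) = -32/o
c = -8 (c = 4*(((-18 + 19*(-8)) + 1) + 163)/3 = 4*(((-18 - 152) + 1) + 163)/3 = 4*((-170 + 1) + 163)/3 = 4*(-169 + 163)/3 = (4/3)*(-6) = -8)
c + d(-36) = -8 - 32/(-36) = -8 - 32*(-1/36) = -8 + 8/9 = -64/9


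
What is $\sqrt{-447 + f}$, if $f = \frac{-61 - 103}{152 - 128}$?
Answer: $\frac{i \sqrt{16338}}{6} \approx 21.303 i$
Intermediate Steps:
$f = - \frac{41}{6}$ ($f = - \frac{164}{24} = \left(-164\right) \frac{1}{24} = - \frac{41}{6} \approx -6.8333$)
$\sqrt{-447 + f} = \sqrt{-447 - \frac{41}{6}} = \sqrt{- \frac{2723}{6}} = \frac{i \sqrt{16338}}{6}$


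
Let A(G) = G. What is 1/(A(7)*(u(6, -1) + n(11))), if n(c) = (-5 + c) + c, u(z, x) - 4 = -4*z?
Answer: -1/21 ≈ -0.047619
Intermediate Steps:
u(z, x) = 4 - 4*z
n(c) = -5 + 2*c
1/(A(7)*(u(6, -1) + n(11))) = 1/(7*((4 - 4*6) + (-5 + 2*11))) = 1/(7*((4 - 24) + (-5 + 22))) = 1/(7*(-20 + 17)) = 1/(7*(-3)) = 1/(-21) = -1/21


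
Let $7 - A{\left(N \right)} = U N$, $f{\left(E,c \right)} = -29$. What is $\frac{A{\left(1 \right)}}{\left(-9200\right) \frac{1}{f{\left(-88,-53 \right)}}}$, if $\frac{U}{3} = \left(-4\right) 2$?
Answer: $\frac{899}{9200} \approx 0.097717$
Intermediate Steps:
$U = -24$ ($U = 3 \left(\left(-4\right) 2\right) = 3 \left(-8\right) = -24$)
$A{\left(N \right)} = 7 + 24 N$ ($A{\left(N \right)} = 7 - - 24 N = 7 + 24 N$)
$\frac{A{\left(1 \right)}}{\left(-9200\right) \frac{1}{f{\left(-88,-53 \right)}}} = \frac{7 + 24 \cdot 1}{\left(-9200\right) \frac{1}{-29}} = \frac{7 + 24}{\left(-9200\right) \left(- \frac{1}{29}\right)} = \frac{31}{\frac{9200}{29}} = 31 \cdot \frac{29}{9200} = \frac{899}{9200}$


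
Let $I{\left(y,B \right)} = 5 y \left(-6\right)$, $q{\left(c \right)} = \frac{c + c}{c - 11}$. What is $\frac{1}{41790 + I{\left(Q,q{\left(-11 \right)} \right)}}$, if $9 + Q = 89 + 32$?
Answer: $\frac{1}{38430} \approx 2.6021 \cdot 10^{-5}$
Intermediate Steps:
$q{\left(c \right)} = \frac{2 c}{-11 + c}$
$Q = 112$ ($Q = -9 + \left(89 + 32\right) = -9 + 121 = 112$)
$I{\left(y,B \right)} = - 30 y$
$\frac{1}{41790 + I{\left(Q,q{\left(-11 \right)} \right)}} = \frac{1}{41790 - 3360} = \frac{1}{38430}$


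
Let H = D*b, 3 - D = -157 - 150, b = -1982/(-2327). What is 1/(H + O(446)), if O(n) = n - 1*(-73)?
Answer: 2327/1822133 ≈ 0.0012771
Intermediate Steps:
O(n) = 73 + n (O(n) = n + 73 = 73 + n)
b = 1982/2327 (b = -1982*(-1/2327) = 1982/2327 ≈ 0.85174)
D = 310 (D = 3 - (-157 - 150) = 3 - 1*(-307) = 3 + 307 = 310)
H = 614420/2327 (H = 310*(1982/2327) = 614420/2327 ≈ 264.04)
1/(H + O(446)) = 1/(614420/2327 + (73 + 446)) = 1/(614420/2327 + 519) = 1/(1822133/2327) = 2327/1822133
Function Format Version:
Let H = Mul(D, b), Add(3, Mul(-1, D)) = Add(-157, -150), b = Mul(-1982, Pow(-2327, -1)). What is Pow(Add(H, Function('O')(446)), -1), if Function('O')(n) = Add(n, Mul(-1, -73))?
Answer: Rational(2327, 1822133) ≈ 0.0012771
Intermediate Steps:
Function('O')(n) = Add(73, n) (Function('O')(n) = Add(n, 73) = Add(73, n))
b = Rational(1982, 2327) (b = Mul(-1982, Rational(-1, 2327)) = Rational(1982, 2327) ≈ 0.85174)
D = 310 (D = Add(3, Mul(-1, Add(-157, -150))) = Add(3, Mul(-1, -307)) = Add(3, 307) = 310)
H = Rational(614420, 2327) (H = Mul(310, Rational(1982, 2327)) = Rational(614420, 2327) ≈ 264.04)
Pow(Add(H, Function('O')(446)), -1) = Pow(Add(Rational(614420, 2327), Add(73, 446)), -1) = Pow(Add(Rational(614420, 2327), 519), -1) = Pow(Rational(1822133, 2327), -1) = Rational(2327, 1822133)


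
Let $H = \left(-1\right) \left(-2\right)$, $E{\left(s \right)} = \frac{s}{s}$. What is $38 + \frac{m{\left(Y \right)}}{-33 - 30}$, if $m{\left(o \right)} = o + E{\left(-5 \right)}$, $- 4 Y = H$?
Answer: $\frac{4787}{126} \approx 37.992$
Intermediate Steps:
$E{\left(s \right)} = 1$
$H = 2$
$Y = - \frac{1}{2}$ ($Y = \left(- \frac{1}{4}\right) 2 = - \frac{1}{2} \approx -0.5$)
$m{\left(o \right)} = 1 + o$ ($m{\left(o \right)} = o + 1 = 1 + o$)
$38 + \frac{m{\left(Y \right)}}{-33 - 30} = 38 + \frac{1 - \frac{1}{2}}{-33 - 30} = 38 + \frac{1}{-63} \cdot \frac{1}{2} = 38 - \frac{1}{126} = \frac{4787}{126}$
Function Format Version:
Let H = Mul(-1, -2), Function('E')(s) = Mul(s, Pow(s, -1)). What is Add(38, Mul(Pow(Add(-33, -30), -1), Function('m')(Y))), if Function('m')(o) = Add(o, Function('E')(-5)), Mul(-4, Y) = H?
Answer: Rational(4787, 126) ≈ 37.992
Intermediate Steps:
Function('E')(s) = 1
H = 2
Y = Rational(-1, 2) (Y = Mul(Rational(-1, 4), 2) = Rational(-1, 2) ≈ -0.50000)
Function('m')(o) = Add(1, o) (Function('m')(o) = Add(o, 1) = Add(1, o))
Add(38, Mul(Pow(Add(-33, -30), -1), Function('m')(Y))) = Add(38, Mul(Pow(Add(-33, -30), -1), Add(1, Rational(-1, 2)))) = Add(38, Mul(Pow(-63, -1), Rational(1, 2))) = Add(38, Mul(Rational(-1, 63), Rational(1, 2))) = Add(38, Rational(-1, 126)) = Rational(4787, 126)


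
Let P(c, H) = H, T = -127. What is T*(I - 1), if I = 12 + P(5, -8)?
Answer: -381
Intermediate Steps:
I = 4 (I = 12 - 8 = 4)
T*(I - 1) = -127*(4 - 1) = -127*3 = -381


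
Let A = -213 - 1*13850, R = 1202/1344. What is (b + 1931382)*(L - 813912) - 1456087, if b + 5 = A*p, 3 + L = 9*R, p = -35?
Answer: -31561147071133/16 ≈ -1.9726e+12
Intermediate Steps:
R = 601/672 (R = 1202*(1/1344) = 601/672 ≈ 0.89435)
A = -14063 (A = -213 - 13850 = -14063)
L = 1131/224 (L = -3 + 9*(601/672) = -3 + 1803/224 = 1131/224 ≈ 5.0491)
b = 492200 (b = -5 - 14063*(-35) = -5 + 492205 = 492200)
(b + 1931382)*(L - 813912) - 1456087 = (492200 + 1931382)*(1131/224 - 813912) - 1456087 = 2423582*(-182315157/224) - 1456087 = -31561123773741/16 - 1456087 = -31561147071133/16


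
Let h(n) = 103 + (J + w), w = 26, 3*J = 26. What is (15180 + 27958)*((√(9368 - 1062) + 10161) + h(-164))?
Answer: 1332791648/3 + 43138*√8306 ≈ 4.4820e+8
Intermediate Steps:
J = 26/3 (J = (⅓)*26 = 26/3 ≈ 8.6667)
h(n) = 413/3 (h(n) = 103 + (26/3 + 26) = 103 + 104/3 = 413/3)
(15180 + 27958)*((√(9368 - 1062) + 10161) + h(-164)) = (15180 + 27958)*((√(9368 - 1062) + 10161) + 413/3) = 43138*((√8306 + 10161) + 413/3) = 43138*((10161 + √8306) + 413/3) = 43138*(30896/3 + √8306) = 1332791648/3 + 43138*√8306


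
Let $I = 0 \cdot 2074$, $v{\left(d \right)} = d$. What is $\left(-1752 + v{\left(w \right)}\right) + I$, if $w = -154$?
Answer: $-1906$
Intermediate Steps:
$I = 0$
$\left(-1752 + v{\left(w \right)}\right) + I = \left(-1752 - 154\right) + 0 = -1906 + 0 = -1906$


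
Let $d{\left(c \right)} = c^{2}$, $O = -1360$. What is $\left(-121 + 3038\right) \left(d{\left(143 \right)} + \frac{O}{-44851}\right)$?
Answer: $\frac{2675354141903}{44851} \approx 5.965 \cdot 10^{7}$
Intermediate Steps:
$\left(-121 + 3038\right) \left(d{\left(143 \right)} + \frac{O}{-44851}\right) = \left(-121 + 3038\right) \left(143^{2} - \frac{1360}{-44851}\right) = 2917 \left(20449 - - \frac{1360}{44851}\right) = 2917 \left(20449 + \frac{1360}{44851}\right) = 2917 \cdot \frac{917159459}{44851} = \frac{2675354141903}{44851}$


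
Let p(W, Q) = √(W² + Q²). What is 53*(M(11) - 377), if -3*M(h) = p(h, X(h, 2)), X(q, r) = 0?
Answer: -60526/3 ≈ -20175.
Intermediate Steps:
p(W, Q) = √(Q² + W²)
M(h) = -√(h²)/3 (M(h) = -√(0² + h²)/3 = -√(0 + h²)/3 = -√(h²)/3)
53*(M(11) - 377) = 53*(-√(11²)/3 - 377) = 53*(-√121/3 - 377) = 53*(-⅓*11 - 377) = 53*(-11/3 - 377) = 53*(-1142/3) = -60526/3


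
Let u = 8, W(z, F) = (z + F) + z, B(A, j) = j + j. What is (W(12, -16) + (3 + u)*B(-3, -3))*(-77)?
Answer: 4466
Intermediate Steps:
B(A, j) = 2*j
W(z, F) = F + 2*z (W(z, F) = (F + z) + z = F + 2*z)
(W(12, -16) + (3 + u)*B(-3, -3))*(-77) = ((-16 + 2*12) + (3 + 8)*(2*(-3)))*(-77) = ((-16 + 24) + 11*(-6))*(-77) = (8 - 66)*(-77) = -58*(-77) = 4466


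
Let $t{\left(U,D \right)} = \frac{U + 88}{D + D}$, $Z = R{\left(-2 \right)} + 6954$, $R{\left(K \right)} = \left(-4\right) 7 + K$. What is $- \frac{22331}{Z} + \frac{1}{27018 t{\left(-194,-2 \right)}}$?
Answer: $- \frac{5329491821}{1652474916} \approx -3.2252$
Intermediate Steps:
$R{\left(K \right)} = -28 + K$
$Z = 6924$ ($Z = \left(-28 - 2\right) + 6954 = -30 + 6954 = 6924$)
$t{\left(U,D \right)} = \frac{88 + U}{2 D}$
$- \frac{22331}{Z} + \frac{1}{27018 t{\left(-194,-2 \right)}} = - \frac{22331}{6924} + \frac{1}{27018 \frac{88 - 194}{2 \left(-2\right)}} = \left(-22331\right) \frac{1}{6924} + \frac{1}{27018 \cdot \frac{1}{2} \left(- \frac{1}{2}\right) \left(-106\right)} = - \frac{22331}{6924} + \frac{1}{27018 \cdot \frac{53}{2}} = - \frac{22331}{6924} + \frac{1}{27018} \cdot \frac{2}{53} = - \frac{22331}{6924} + \frac{1}{715977} = - \frac{5329491821}{1652474916}$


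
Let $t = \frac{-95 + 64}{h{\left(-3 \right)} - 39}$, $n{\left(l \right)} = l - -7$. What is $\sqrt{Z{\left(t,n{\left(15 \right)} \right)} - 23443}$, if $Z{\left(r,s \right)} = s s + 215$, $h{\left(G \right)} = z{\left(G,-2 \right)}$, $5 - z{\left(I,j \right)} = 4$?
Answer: $2 i \sqrt{5686} \approx 150.81 i$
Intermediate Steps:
$z{\left(I,j \right)} = 1$ ($z{\left(I,j \right)} = 5 - 4 = 1$)
$h{\left(G \right)} = 1$
$n{\left(l \right)} = 7 + l$ ($n{\left(l \right)} = l + 7 = 7 + l$)
$t = \frac{31}{38}$ ($t = \frac{-95 + 64}{1 - 39} = - \frac{31}{-38} = \left(-31\right) \left(- \frac{1}{38}\right) = \frac{31}{38} \approx 0.81579$)
$Z{\left(r,s \right)} = 215 + s^{2}$ ($Z{\left(r,s \right)} = s^{2} + 215 = 215 + s^{2}$)
$\sqrt{Z{\left(t,n{\left(15 \right)} \right)} - 23443} = \sqrt{\left(215 + \left(7 + 15\right)^{2}\right) - 23443} = \sqrt{\left(215 + 22^{2}\right) - 23443} = \sqrt{\left(215 + 484\right) - 23443} = \sqrt{699 - 23443} = \sqrt{-22744} = 2 i \sqrt{5686}$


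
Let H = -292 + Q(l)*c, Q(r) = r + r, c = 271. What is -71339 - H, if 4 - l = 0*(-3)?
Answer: -73215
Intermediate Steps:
l = 4 (l = 4 - 0*(-3) = 4 - 1*0 = 4 + 0 = 4)
Q(r) = 2*r
H = 1876 (H = -292 + (2*4)*271 = -292 + 8*271 = -292 + 2168 = 1876)
-71339 - H = -71339 - 1*1876 = -71339 - 1876 = -73215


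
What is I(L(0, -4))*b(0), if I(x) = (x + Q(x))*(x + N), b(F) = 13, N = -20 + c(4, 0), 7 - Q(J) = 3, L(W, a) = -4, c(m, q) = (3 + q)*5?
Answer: 0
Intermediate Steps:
c(m, q) = 15 + 5*q
Q(J) = 4 (Q(J) = 7 - 1*3 = 7 - 3 = 4)
N = -5 (N = -20 + (15 + 5*0) = -20 + (15 + 0) = -20 + 15 = -5)
I(x) = (-5 + x)*(4 + x) (I(x) = (x + 4)*(x - 5) = (4 + x)*(-5 + x) = (-5 + x)*(4 + x))
I(L(0, -4))*b(0) = (-20 + (-4)² - 1*(-4))*13 = (-20 + 16 + 4)*13 = 0*13 = 0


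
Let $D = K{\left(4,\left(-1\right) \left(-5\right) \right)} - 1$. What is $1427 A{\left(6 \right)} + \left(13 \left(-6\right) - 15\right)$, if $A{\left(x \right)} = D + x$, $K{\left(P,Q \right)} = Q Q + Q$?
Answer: $49852$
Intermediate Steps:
$K{\left(P,Q \right)} = Q + Q^{2}$ ($K{\left(P,Q \right)} = Q^{2} + Q = Q + Q^{2}$)
$D = 29$ ($D = \left(-1\right) \left(-5\right) \left(1 - -5\right) - 1 = 5 \left(1 + 5\right) - 1 = 5 \cdot 6 - 1 = 30 - 1 = 29$)
$A{\left(x \right)} = 29 + x$
$1427 A{\left(6 \right)} + \left(13 \left(-6\right) - 15\right) = 1427 \left(29 + 6\right) + \left(13 \left(-6\right) - 15\right) = 1427 \cdot 35 - 93 = 49945 - 93 = 49852$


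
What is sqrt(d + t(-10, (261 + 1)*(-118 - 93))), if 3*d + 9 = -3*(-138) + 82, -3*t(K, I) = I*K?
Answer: I*sqrt(184111) ≈ 429.08*I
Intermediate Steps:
t(K, I) = -I*K/3
d = 487/3 (d = -3 + (-3*(-138) + 82)/3 = -3 + (414 + 82)/3 = -3 + (1/3)*496 = -3 + 496/3 = 487/3 ≈ 162.33)
sqrt(d + t(-10, (261 + 1)*(-118 - 93))) = sqrt(487/3 - 1/3*(261 + 1)*(-118 - 93)*(-10)) = sqrt(487/3 - 1/3*262*(-211)*(-10)) = sqrt(487/3 - 1/3*(-55282)*(-10)) = sqrt(487/3 - 552820/3) = sqrt(-184111) = I*sqrt(184111)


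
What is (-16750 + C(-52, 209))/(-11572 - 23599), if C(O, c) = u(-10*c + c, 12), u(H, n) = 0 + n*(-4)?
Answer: 16798/35171 ≈ 0.47761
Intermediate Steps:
u(H, n) = -4*n (u(H, n) = 0 - 4*n = -4*n)
C(O, c) = -48 (C(O, c) = -4*12 = -48)
(-16750 + C(-52, 209))/(-11572 - 23599) = (-16750 - 48)/(-11572 - 23599) = -16798/(-35171) = -16798*(-1/35171) = 16798/35171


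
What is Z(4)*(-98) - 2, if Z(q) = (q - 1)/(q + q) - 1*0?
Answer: -155/4 ≈ -38.750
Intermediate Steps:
Z(q) = (-1 + q)/(2*q) (Z(q) = (-1 + q)/((2*q)) + 0 = (-1 + q)*(1/(2*q)) + 0 = (-1 + q)/(2*q) + 0 = (-1 + q)/(2*q))
Z(4)*(-98) - 2 = ((½)*(-1 + 4)/4)*(-98) - 2 = ((½)*(¼)*3)*(-98) - 2 = (3/8)*(-98) - 2 = -147/4 - 2 = -155/4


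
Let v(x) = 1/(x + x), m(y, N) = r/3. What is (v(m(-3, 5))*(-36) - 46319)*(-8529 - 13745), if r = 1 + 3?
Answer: 1032010105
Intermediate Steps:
r = 4
m(y, N) = 4/3
v(x) = 1/(2*x)
(v(m(-3, 5))*(-36) - 46319)*(-8529 - 13745) = ((1/(2*(4/3)))*(-36) - 46319)*(-8529 - 13745) = (((½)*(¾))*(-36) - 46319)*(-22274) = ((3/8)*(-36) - 46319)*(-22274) = (-27/2 - 46319)*(-22274) = -92665/2*(-22274) = 1032010105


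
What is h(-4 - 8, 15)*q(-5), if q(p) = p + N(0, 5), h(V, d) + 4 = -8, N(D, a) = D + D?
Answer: 60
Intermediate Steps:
N(D, a) = 2*D
h(V, d) = -12 (h(V, d) = -4 - 8 = -12)
q(p) = p (q(p) = p + 2*0 = p + 0 = p)
h(-4 - 8, 15)*q(-5) = -12*(-5) = 60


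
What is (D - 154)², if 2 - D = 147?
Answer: 89401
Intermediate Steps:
D = -145 (D = 2 - 1*147 = 2 - 147 = -145)
(D - 154)² = (-145 - 154)² = (-299)² = 89401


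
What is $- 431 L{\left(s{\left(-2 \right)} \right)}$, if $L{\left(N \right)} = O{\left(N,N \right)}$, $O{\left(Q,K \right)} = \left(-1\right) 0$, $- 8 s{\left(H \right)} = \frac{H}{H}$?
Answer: $0$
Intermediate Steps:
$s{\left(H \right)} = - \frac{1}{8}$ ($s{\left(H \right)} = - \frac{H \frac{1}{H}}{8} = \left(- \frac{1}{8}\right) 1 = - \frac{1}{8}$)
$O{\left(Q,K \right)} = 0$
$L{\left(N \right)} = 0$
$- 431 L{\left(s{\left(-2 \right)} \right)} = \left(-431\right) 0 = 0$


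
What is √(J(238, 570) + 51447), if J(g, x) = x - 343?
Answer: √51674 ≈ 227.32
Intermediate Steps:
J(g, x) = -343 + x
√(J(238, 570) + 51447) = √((-343 + 570) + 51447) = √(227 + 51447) = √51674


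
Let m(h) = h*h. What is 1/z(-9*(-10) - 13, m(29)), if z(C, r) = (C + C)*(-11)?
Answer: -1/1694 ≈ -0.00059032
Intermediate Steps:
m(h) = h**2
z(C, r) = -22*C (z(C, r) = (2*C)*(-11) = -22*C)
1/z(-9*(-10) - 13, m(29)) = 1/(-22*(-9*(-10) - 13)) = 1/(-22*(90 - 13)) = 1/(-22*77) = 1/(-1694) = -1/1694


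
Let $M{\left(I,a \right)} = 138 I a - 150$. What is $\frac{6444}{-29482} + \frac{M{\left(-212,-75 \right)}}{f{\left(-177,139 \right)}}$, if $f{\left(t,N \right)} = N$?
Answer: $\frac{32342043192}{2048999} \approx 15784.0$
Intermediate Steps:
$M{\left(I,a \right)} = -150 + 138 I a$ ($M{\left(I,a \right)} = 138 I a - 150 = -150 + 138 I a$)
$\frac{6444}{-29482} + \frac{M{\left(-212,-75 \right)}}{f{\left(-177,139 \right)}} = \frac{6444}{-29482} + \frac{-150 + 138 \left(-212\right) \left(-75\right)}{139} = 6444 \left(- \frac{1}{29482}\right) + \left(-150 + 2194200\right) \frac{1}{139} = - \frac{3222}{14741} + 2194050 \cdot \frac{1}{139} = - \frac{3222}{14741} + \frac{2194050}{139} = \frac{32342043192}{2048999}$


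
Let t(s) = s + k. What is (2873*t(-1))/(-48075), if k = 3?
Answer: -5746/48075 ≈ -0.11952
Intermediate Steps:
t(s) = 3 + s (t(s) = s + 3 = 3 + s)
(2873*t(-1))/(-48075) = (2873*(3 - 1))/(-48075) = (2873*2)*(-1/48075) = 5746*(-1/48075) = -5746/48075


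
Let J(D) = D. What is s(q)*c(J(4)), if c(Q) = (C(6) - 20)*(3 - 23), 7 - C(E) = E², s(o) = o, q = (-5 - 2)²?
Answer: 48020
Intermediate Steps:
q = 49 (q = (-7)² = 49)
C(E) = 7 - E²
c(Q) = 980 (c(Q) = ((7 - 1*6²) - 20)*(3 - 23) = ((7 - 1*36) - 20)*(-20) = ((7 - 36) - 20)*(-20) = (-29 - 20)*(-20) = -49*(-20) = 980)
s(q)*c(J(4)) = 49*980 = 48020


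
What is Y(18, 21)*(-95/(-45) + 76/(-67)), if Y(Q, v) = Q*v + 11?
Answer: 229121/603 ≈ 379.97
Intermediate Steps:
Y(Q, v) = 11 + Q*v
Y(18, 21)*(-95/(-45) + 76/(-67)) = (11 + 18*21)*(-95/(-45) + 76/(-67)) = (11 + 378)*(-95*(-1/45) + 76*(-1/67)) = 389*(19/9 - 76/67) = 389*(589/603) = 229121/603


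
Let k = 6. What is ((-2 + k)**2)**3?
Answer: 4096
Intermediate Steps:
((-2 + k)**2)**3 = ((-2 + 6)**2)**3 = (4**2)**3 = 16**3 = 4096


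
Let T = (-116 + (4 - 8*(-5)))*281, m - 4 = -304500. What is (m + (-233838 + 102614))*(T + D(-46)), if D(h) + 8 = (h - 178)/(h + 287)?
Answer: 2125470046080/241 ≈ 8.8194e+9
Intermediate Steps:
m = -304496 (m = 4 - 304500 = -304496)
D(h) = -8 + (-178 + h)/(287 + h) (D(h) = -8 + (h - 178)/(h + 287) = -8 + (-178 + h)/(287 + h))
T = -20232 (T = (-116 + (4 + 40))*281 = (-116 + 44)*281 = -72*281 = -20232)
(m + (-233838 + 102614))*(T + D(-46)) = (-304496 + (-233838 + 102614))*(-20232 + (-2474 - 7*(-46))/(287 - 46)) = (-304496 - 131224)*(-20232 + (-2474 + 322)/241) = -435720*(-20232 + (1/241)*(-2152)) = -435720*(-20232 - 2152/241) = -435720*(-4878064/241) = 2125470046080/241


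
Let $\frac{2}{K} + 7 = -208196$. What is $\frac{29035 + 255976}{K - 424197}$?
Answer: $- \frac{59340145233}{88319087993} \approx -0.67188$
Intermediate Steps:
$K = - \frac{2}{208203}$ ($K = \frac{2}{-7 - 208196} = \frac{2}{-208203} = 2 \left(- \frac{1}{208203}\right) = - \frac{2}{208203} \approx -9.606 \cdot 10^{-6}$)
$\frac{29035 + 255976}{K - 424197} = \frac{29035 + 255976}{- \frac{2}{208203} - 424197} = \frac{285011}{- \frac{88319087993}{208203}} = 285011 \left(- \frac{208203}{88319087993}\right) = - \frac{59340145233}{88319087993}$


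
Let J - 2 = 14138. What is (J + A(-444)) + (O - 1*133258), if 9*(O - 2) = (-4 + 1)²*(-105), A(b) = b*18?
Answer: -127213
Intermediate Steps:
J = 14140 (J = 2 + 14138 = 14140)
A(b) = 18*b
O = -103 (O = 2 + ((-4 + 1)²*(-105))/9 = 2 + ((-3)²*(-105))/9 = 2 + (9*(-105))/9 = 2 + (⅑)*(-945) = 2 - 105 = -103)
(J + A(-444)) + (O - 1*133258) = (14140 + 18*(-444)) + (-103 - 1*133258) = (14140 - 7992) + (-103 - 133258) = 6148 - 133361 = -127213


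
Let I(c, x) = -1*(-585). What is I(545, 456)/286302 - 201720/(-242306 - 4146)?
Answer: 4824751155/5879975042 ≈ 0.82054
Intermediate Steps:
I(c, x) = 585
I(545, 456)/286302 - 201720/(-242306 - 4146) = 585/286302 - 201720/(-242306 - 4146) = 585*(1/286302) - 201720/(-246452) = 195/95434 - 201720*(-1/246452) = 195/95434 + 50430/61613 = 4824751155/5879975042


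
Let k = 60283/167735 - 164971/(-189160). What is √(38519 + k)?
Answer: √387788463973484429438990/3172875260 ≈ 196.27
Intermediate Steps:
k = 7814908593/6345750520 (k = 60283*(1/167735) - 164971*(-1/189160) = 60283/167735 + 164971/189160 = 7814908593/6345750520 ≈ 1.2315)
√(38519 + k) = √(38519 + 7814908593/6345750520) = √(244439779188473/6345750520) = √387788463973484429438990/3172875260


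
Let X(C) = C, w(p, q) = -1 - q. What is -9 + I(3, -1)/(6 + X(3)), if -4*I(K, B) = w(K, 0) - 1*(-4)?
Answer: -109/12 ≈ -9.0833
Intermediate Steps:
I(K, B) = -¾ (I(K, B) = -((-1 - 1*0) - 1*(-4))/4 = -((-1 + 0) + 4)/4 = -(-1 + 4)/4 = -¼*3 = -¾)
-9 + I(3, -1)/(6 + X(3)) = -9 - 3/(4*(6 + 3)) = -9 - ¾/9 = -9 - ¾*⅑ = -9 - 1/12 = -109/12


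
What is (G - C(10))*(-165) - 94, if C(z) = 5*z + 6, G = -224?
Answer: 46106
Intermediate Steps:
C(z) = 6 + 5*z
(G - C(10))*(-165) - 94 = (-224 - (6 + 5*10))*(-165) - 94 = (-224 - (6 + 50))*(-165) - 94 = (-224 - 1*56)*(-165) - 94 = (-224 - 56)*(-165) - 94 = -280*(-165) - 94 = 46200 - 94 = 46106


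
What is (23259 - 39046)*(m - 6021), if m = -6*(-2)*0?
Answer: 95053527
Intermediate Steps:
m = 0 (m = -6*(-2)*0 = 12*0 = 0)
(23259 - 39046)*(m - 6021) = (23259 - 39046)*(0 - 6021) = -15787*(-6021) = 95053527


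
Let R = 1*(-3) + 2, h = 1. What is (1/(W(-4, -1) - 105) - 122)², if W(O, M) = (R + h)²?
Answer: 164121721/11025 ≈ 14886.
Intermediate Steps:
R = -1 (R = -3 + 2 = -1)
W(O, M) = 0 (W(O, M) = (-1 + 1)² = 0² = 0)
(1/(W(-4, -1) - 105) - 122)² = (1/(0 - 105) - 122)² = (1/(-105) - 122)² = (-1/105 - 122)² = (-12811/105)² = 164121721/11025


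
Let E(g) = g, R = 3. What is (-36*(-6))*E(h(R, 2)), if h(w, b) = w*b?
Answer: 1296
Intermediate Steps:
h(w, b) = b*w
(-36*(-6))*E(h(R, 2)) = (-36*(-6))*(2*3) = -9*(-24)*6 = 216*6 = 1296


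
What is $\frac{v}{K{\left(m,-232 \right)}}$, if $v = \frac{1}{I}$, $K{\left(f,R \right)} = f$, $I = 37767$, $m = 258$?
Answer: $\frac{1}{9743886} \approx 1.0263 \cdot 10^{-7}$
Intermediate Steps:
$v = \frac{1}{37767} \approx 2.6478 \cdot 10^{-5}$
$\frac{v}{K{\left(m,-232 \right)}} = \frac{1}{37767 \cdot 258} = \frac{1}{37767} \cdot \frac{1}{258} = \frac{1}{9743886}$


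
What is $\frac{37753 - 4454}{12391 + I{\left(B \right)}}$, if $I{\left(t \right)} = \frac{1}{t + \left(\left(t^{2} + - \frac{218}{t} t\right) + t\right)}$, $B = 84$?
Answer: $\frac{33327542}{12401621} \approx 2.6874$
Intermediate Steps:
$I{\left(t \right)} = \frac{1}{-218 + t^{2} + 2 t}$ ($I{\left(t \right)} = \frac{1}{t + \left(\left(t^{2} - 218\right) + t\right)} = \frac{1}{t + \left(\left(-218 + t^{2}\right) + t\right)} = \frac{1}{t + \left(-218 + t + t^{2}\right)} = \frac{1}{-218 + t^{2} + 2 t}$)
$\frac{37753 - 4454}{12391 + I{\left(B \right)}} = \frac{37753 - 4454}{12391 + \frac{1}{-218 + 84^{2} + 2 \cdot 84}} = \frac{33299}{12391 + \frac{1}{-218 + 7056 + 168}} = \frac{33299}{12391 + \frac{1}{7006}} = \frac{33299}{\frac{86811347}{7006}} = 33299 \cdot \frac{7006}{86811347} = \frac{33327542}{12401621}$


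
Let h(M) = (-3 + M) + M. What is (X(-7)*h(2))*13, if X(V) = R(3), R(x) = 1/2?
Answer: 13/2 ≈ 6.5000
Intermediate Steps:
h(M) = -3 + 2*M
R(x) = 1/2
X(V) = 1/2
(X(-7)*h(2))*13 = ((-3 + 2*2)/2)*13 = ((-3 + 4)/2)*13 = ((1/2)*1)*13 = (1/2)*13 = 13/2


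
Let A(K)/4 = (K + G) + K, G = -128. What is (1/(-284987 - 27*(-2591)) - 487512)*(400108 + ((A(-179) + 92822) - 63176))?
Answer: -4484719625048941/21503 ≈ -2.0856e+11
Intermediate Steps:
A(K) = -512 + 8*K (A(K) = 4*((K - 128) + K) = 4*((-128 + K) + K) = 4*(-128 + 2*K) = -512 + 8*K)
(1/(-284987 - 27*(-2591)) - 487512)*(400108 + ((A(-179) + 92822) - 63176)) = (1/(-284987 - 27*(-2591)) - 487512)*(400108 + (((-512 + 8*(-179)) + 92822) - 63176)) = (1/(-284987 + 69957) - 487512)*(400108 + (((-512 - 1432) + 92822) - 63176)) = (1/(-215030) - 487512)*(400108 + ((-1944 + 92822) - 63176)) = (-1/215030 - 487512)*(400108 + (90878 - 63176)) = -104829705361*(400108 + 27702)/215030 = -104829705361/215030*427810 = -4484719625048941/21503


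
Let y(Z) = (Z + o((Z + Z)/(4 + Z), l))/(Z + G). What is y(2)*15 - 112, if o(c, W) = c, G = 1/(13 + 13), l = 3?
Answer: -4896/53 ≈ -92.377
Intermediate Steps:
G = 1/26 ≈ 0.038462
y(Z) = (Z + 2*Z/(4 + Z))/(1/26 + Z) (y(Z) = (Z + (Z + Z)/(4 + Z))/(Z + 1/26) = (Z + (2*Z)/(4 + Z))/(1/26 + Z) = (Z + 2*Z/(4 + Z))/(1/26 + Z))
y(2)*15 - 112 = (26*2*(6 + 2)/((1 + 26*2)*(4 + 2)))*15 - 112 = (26*2*8/((1 + 52)*6))*15 - 112 = (26*2*(1/6)*8/53)*15 - 112 = (26*2*(1/53)*(1/6)*8)*15 - 112 = (208/159)*15 - 112 = 1040/53 - 112 = -4896/53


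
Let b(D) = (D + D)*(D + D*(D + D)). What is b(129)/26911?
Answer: 8620038/26911 ≈ 320.32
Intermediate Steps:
b(D) = 2*D*(D + 2*D**2) (b(D) = (2*D)*(D + D*(2*D)) = (2*D)*(D + 2*D**2) = 2*D*(D + 2*D**2))
b(129)/26911 = (129**2*(2 + 4*129))/26911 = (16641*(2 + 516))*(1/26911) = (16641*518)*(1/26911) = 8620038*(1/26911) = 8620038/26911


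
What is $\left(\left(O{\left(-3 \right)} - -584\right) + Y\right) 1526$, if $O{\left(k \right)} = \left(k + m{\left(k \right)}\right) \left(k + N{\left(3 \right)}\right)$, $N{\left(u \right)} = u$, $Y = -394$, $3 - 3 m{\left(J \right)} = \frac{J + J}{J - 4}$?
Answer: $289940$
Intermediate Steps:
$m{\left(J \right)} = 1 - \frac{2 J}{3 \left(-4 + J\right)}$ ($m{\left(J \right)} = 1 - \frac{\left(J + J\right) \frac{1}{J - 4}}{3} = 1 - \frac{2 J \frac{1}{-4 + J}}{3} = 1 - \frac{2 J}{3 \left(-4 + J\right)}$)
$O{\left(k \right)} = \left(3 + k\right) \left(k + \frac{-12 + k}{3 \left(-4 + k\right)}\right)$ ($O{\left(k \right)} = \left(k + \frac{-12 + k}{3 \left(-4 + k\right)}\right) \left(k + 3\right) = \left(k + \frac{-12 + k}{3 \left(-4 + k\right)}\right) \left(3 + k\right) = \left(3 + k\right) \left(k + \frac{-12 + k}{3 \left(-4 + k\right)}\right)$)
$\left(\left(O{\left(-3 \right)} - -584\right) + Y\right) 1526 = \left(\left(\frac{-12 + \left(-3\right)^{3} - -45 - \frac{2 \left(-3\right)^{2}}{3}}{-4 - 3} - -584\right) - 394\right) 1526 = \left(\left(\frac{-12 - 27 + 45 - 6}{-7} + 584\right) - 394\right) 1526 = \left(\left(- \frac{-12 - 27 + 45 - 6}{7} + 584\right) - 394\right) 1526 = \left(\left(\left(- \frac{1}{7}\right) 0 + 584\right) - 394\right) 1526 = \left(\left(0 + 584\right) - 394\right) 1526 = \left(584 - 394\right) 1526 = 190 \cdot 1526 = 289940$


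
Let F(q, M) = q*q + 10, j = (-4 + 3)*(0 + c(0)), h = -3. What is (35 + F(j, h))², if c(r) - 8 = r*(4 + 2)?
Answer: 11881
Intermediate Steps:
c(r) = 8 + 6*r (c(r) = 8 + r*(4 + 2) = 8 + r*6 = 8 + 6*r)
j = -8 (j = (-4 + 3)*(0 + (8 + 6*0)) = -(0 + (8 + 0)) = -(0 + 8) = -1*8 = -8)
F(q, M) = 10 + q² (F(q, M) = q² + 10 = 10 + q²)
(35 + F(j, h))² = (35 + (10 + (-8)²))² = (35 + (10 + 64))² = (35 + 74)² = 109² = 11881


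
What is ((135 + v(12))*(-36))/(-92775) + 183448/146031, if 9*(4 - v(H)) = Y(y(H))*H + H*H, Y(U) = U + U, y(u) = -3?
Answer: 5902690132/4516008675 ≈ 1.3071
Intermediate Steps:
Y(U) = 2*U
v(H) = 4 - H²/9 + 2*H/3 (v(H) = 4 - ((2*(-3))*H + H*H)/9 = 4 - (-6*H + H²)/9 = 4 - (H² - 6*H)/9 = 4 + (-H²/9 + 2*H/3) = 4 - H²/9 + 2*H/3)
((135 + v(12))*(-36))/(-92775) + 183448/146031 = ((135 + (4 - ⅑*12² + (⅔)*12))*(-36))/(-92775) + 183448/146031 = ((135 + (4 - ⅑*144 + 8))*(-36))*(-1/92775) + 183448*(1/146031) = ((135 + (4 - 16 + 8))*(-36))*(-1/92775) + 183448/146031 = ((135 - 4)*(-36))*(-1/92775) + 183448/146031 = (131*(-36))*(-1/92775) + 183448/146031 = -4716*(-1/92775) + 183448/146031 = 1572/30925 + 183448/146031 = 5902690132/4516008675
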